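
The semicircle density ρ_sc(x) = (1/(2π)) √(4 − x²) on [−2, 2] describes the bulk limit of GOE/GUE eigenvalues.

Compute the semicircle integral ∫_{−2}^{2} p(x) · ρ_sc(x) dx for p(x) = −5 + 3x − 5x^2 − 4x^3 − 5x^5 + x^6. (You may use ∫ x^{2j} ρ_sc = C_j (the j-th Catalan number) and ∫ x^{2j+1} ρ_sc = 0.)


Write p(x) = Σ a_i x^i, split into monomials and integrate each against ρ_sc separately.
Using ∫ x^{2j} ρ_sc = C_j = (1/(j+1)) C(2j, j) (Catalan numbers) and ∫ x^{2j+1} ρ_sc = 0 (odd monomials vanish by symmetry):
  i = 0 (even): a_0 · C_{0} = -5 · 1 = -5
  i = 1 (odd): ∫ x^1 ρ_sc = 0 (vanishes)
  i = 2 (even): a_2 · C_{1} = -5 · 1 = -5
  i = 3 (odd): ∫ x^3 ρ_sc = 0 (vanishes)
  i = 5 (odd): ∫ x^5 ρ_sc = 0 (vanishes)
  i = 6 (even): a_6 · C_{3} = 1 · 5 = 5

Summing the contributions: ∫_{−2}^{2} p(x) ρ_sc(x) dx = (-5) + (-5) + 5 = -5.


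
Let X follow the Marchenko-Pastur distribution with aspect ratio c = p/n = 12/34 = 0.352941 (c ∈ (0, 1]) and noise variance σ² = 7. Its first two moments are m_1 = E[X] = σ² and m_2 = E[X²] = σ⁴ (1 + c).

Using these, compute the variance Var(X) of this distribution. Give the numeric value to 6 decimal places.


m_1 = E[X] = σ² = 7, so m_1² = 49.
m_2 = E[X²] = σ⁴ (1 + c) = 49 · (1 + 0.352941) = 49 · 1.352941 = 66.294118.
(Note m_2 − m_1² simplifies to c · σ⁴ = 0.352941 · 49.)

Var(X) = m_2 − m_1² = 66.294118 − 49 = 17.294118.


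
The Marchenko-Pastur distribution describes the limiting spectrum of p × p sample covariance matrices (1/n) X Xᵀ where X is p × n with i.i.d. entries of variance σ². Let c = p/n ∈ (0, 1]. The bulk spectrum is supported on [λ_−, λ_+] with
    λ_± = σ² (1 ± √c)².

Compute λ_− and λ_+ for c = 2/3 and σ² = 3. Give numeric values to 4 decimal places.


c = 2/3 = 0.666667; √c = 0.816497.
λ_− = σ² (1 − √c)² = 3 · (1 − 0.816497)² = 3 · (0.183503)² = 0.101021.
λ_+ = σ² (1 + √c)² = 3 · (1 + 0.816497)² = 3 · (1.816497)² = 9.898979.

Rounded to 4 decimal places: λ_− ≈ 0.1010, λ_+ ≈ 9.8990.


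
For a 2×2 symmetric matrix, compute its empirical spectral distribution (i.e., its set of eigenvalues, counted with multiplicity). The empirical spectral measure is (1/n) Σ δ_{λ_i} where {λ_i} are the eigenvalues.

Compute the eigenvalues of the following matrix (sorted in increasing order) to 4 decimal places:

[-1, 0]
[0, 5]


Since M is real symmetric, both eigenvalues are real; they are the roots of det(λI − M) = λ² − (tr M) λ + det M.
tr M = -1 + 5 = 4.
det M = (-1)·5 − 0² = -5 − 0 = -5.
Characteristic polynomial: λ² − 4λ − 5 = 0.
Discriminant Δ = (tr M)² − 4·det M = 16 − (-20) = 36; √Δ = 6.000000.
λ = (tr M ± √Δ)/2 = (4 ± 6.000000)/2, giving (tr M − √Δ)/2 = -1.0000 and (tr M + √Δ)/2 = 5.0000.

Eigenvalues sorted in increasing order: [-1.0000, 5.0000].


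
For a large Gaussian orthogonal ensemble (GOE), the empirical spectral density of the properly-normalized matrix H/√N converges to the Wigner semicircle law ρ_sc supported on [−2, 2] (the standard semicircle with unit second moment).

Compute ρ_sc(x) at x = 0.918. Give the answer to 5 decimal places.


ρ_sc(x) = (1/(2π)) √(4 − x²). With x = 0.918:
  4 − x² = 4 − (0.918)² = 4 − 0.842724 = 3.157276.
  √(4 − x²) = 1.776873.
  1/(2π) = 0.159155.
  ρ_sc(0.918) = 0.159155 · 1.776873 = 0.282798.

Rounded to 5 decimal places: ρ_sc(0.918) ≈ 0.28280.


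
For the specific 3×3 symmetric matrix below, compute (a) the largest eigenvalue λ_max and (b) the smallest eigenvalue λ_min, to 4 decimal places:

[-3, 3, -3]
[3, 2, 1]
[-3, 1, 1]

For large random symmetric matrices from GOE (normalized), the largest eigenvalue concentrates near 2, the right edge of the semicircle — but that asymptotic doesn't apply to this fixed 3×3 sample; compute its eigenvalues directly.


Since M is real symmetric, all three eigenvalues are real; they are the roots of det(λI − M) = λ³ − (tr M) λ² + s λ − det M, where s is the sum of the principal 2×2 minors.
tr M = -3 + 2 + 1 = 0.
s = ((-3)·2 − 3²) + ((-3)·1 − (-3)²) + (2·1 − 1²) = -15 + (-12) + 1 = -26.
det M (expand along row 1) = (-3)·1 − 3·6 + (-3)·9 = -48.
Characteristic polynomial: λ³ − 26λ + 48 = 0.
Substitute λ = y + (tr M)/3 = y + 0.000000 to remove the quadratic term: y³ + p·y + q = 0 with p = s − (tr M)²/3 = -26.000000 and q = −2(tr M)³/27 + (tr M)·s/3 − det M = 48.000000.
Three real roots ⇒ use the trigonometric (Viète) form: r = 2√(−p/3) = 5.887841, φ = arccos(3q/(p·r)) = arccos(-0.940661) = 2.795369 rad.
y_k = r·cos(φ/3 − 2πk/3) for k = 0, 1, 2 gives y = 3.511499, 2.337175, -5.848674.
λ_k = y_k + 0.000000 gives λ = 3.5115, 2.3372, -5.8487 (check: the sum is 0.0000 = tr M).

Hence λ_max = 3.5115 and λ_min = -5.8487.


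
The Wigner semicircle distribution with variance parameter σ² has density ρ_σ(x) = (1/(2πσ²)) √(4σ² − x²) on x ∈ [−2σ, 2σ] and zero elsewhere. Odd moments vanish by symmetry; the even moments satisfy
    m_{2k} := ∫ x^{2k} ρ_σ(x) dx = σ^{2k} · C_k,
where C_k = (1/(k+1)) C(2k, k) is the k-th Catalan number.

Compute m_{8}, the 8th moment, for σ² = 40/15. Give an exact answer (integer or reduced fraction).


By the scaled semicircle moment identity, m_{2k} = σ^{2k} · C_k with k = 4.
C_4 = (1/(k+1)) · C(2k, k) = (1/5) · C(8, 4) = (1/5) · 70 = 14.
σ^{2k} = (σ²)^k = (40/15)^4 = 4096/81.

Therefore m_{8} = σ^{8} · C_4 = (4096/81) · 14 = 57344/81.


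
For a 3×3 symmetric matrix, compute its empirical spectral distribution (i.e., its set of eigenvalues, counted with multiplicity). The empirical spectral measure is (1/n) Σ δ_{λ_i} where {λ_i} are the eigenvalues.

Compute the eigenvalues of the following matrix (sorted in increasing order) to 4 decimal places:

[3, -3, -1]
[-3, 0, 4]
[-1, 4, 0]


Since M is real symmetric, all three eigenvalues are real; they are the roots of det(λI − M) = λ³ − (tr M) λ² + s λ − det M, where s is the sum of the principal 2×2 minors.
tr M = 3 + 0 + 0 = 3.
s = (3·0 − (-3)²) + (3·0 − (-1)²) + (0·0 − 4²) = -9 + (-1) + (-16) = -26.
det M (expand along row 1) = 3·(-16) − (-3)·4 + (-1)·(-12) = -24.
Characteristic polynomial: λ³ − 3λ² − 26λ + 24 = 0.
Substitute λ = y + (tr M)/3 = y + 1.000000 to remove the quadratic term: y³ + p·y + q = 0 with p = s − (tr M)²/3 = -29.000000 and q = −2(tr M)³/27 + (tr M)·s/3 − det M = -4.000000.
Three real roots ⇒ use the trigonometric (Viète) form: r = 2√(−p/3) = 6.218253, φ = arccos(3q/(p·r)) = arccos(0.066545) = 1.504202 rad.
y_k = r·cos(φ/3 − 2πk/3) for k = 0, 1, 2 gives y = 5.452849, -0.138022, -5.314827.
λ_k = y_k + 1.000000 gives λ = 6.4528, 0.8620, -4.3148 (check: the sum is 3.0000 = tr M).

Eigenvalues sorted in increasing order: [-4.3148, 0.8620, 6.4528].


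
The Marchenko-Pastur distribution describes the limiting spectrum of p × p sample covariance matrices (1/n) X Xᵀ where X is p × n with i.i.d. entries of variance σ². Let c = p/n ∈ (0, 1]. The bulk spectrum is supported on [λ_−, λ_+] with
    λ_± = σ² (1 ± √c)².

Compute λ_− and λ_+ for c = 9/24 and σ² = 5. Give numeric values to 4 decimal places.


c = 9/24 = 0.375000; √c = 0.612372.
λ_− = σ² (1 − √c)² = 5 · (1 − 0.612372)² = 5 · (0.387628)² = 0.751276.
λ_+ = σ² (1 + √c)² = 5 · (1 + 0.612372)² = 5 · (1.612372)² = 12.998724.

Rounded to 4 decimal places: λ_− ≈ 0.7513, λ_+ ≈ 12.9987.


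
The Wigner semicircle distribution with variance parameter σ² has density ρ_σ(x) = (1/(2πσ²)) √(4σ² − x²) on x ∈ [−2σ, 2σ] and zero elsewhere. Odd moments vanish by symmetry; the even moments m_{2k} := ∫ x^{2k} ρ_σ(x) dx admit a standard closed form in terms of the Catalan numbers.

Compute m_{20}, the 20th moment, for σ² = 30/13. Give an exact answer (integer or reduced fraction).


By the scaled semicircle moment identity, m_{2k} = σ^{2k} · C_k with k = 10.
C_10 = (1/(k+1)) · C(2k, k) = (1/11) · C(20, 10) = (1/11) · 184756 = 16796.
σ^{2k} = (σ²)^k = (30/13)^10 = 590490000000000/137858491849.

Therefore m_{20} = σ^{20} · C_10 = (590490000000000/137858491849) · 16796 = 762913080000000000/10604499373.


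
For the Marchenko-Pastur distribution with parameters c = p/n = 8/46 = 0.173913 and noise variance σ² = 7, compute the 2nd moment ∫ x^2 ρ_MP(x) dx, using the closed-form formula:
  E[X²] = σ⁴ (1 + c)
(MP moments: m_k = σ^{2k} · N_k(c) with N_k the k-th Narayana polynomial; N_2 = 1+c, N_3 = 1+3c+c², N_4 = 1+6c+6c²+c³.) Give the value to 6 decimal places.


E[X²] = σ⁴ (1 + c) (second MP moment). With σ² = 7 (so σ⁴ = 49) and c = 8/46 = 0.173913: E[X²] = 49 · (1 + 0.173913) = 49 · 1.173913.

So E[X^2] = 57.521739.


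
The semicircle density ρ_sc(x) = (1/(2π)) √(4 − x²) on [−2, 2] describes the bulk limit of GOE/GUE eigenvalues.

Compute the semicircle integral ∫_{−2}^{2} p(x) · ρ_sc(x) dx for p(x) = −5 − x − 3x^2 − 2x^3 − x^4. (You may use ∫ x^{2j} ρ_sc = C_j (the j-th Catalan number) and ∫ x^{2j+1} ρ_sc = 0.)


Write p(x) = Σ a_i x^i, split into monomials and integrate each against ρ_sc separately.
Using ∫ x^{2j} ρ_sc = C_j = (1/(j+1)) C(2j, j) (Catalan numbers) and ∫ x^{2j+1} ρ_sc = 0 (odd monomials vanish by symmetry):
  i = 0 (even): a_0 · C_{0} = -5 · 1 = -5
  i = 1 (odd): ∫ x^1 ρ_sc = 0 (vanishes)
  i = 2 (even): a_2 · C_{1} = -3 · 1 = -3
  i = 3 (odd): ∫ x^3 ρ_sc = 0 (vanishes)
  i = 4 (even): a_4 · C_{2} = -1 · 2 = -2

Summing the contributions: ∫_{−2}^{2} p(x) ρ_sc(x) dx = (-5) + (-3) + (-2) = -10.


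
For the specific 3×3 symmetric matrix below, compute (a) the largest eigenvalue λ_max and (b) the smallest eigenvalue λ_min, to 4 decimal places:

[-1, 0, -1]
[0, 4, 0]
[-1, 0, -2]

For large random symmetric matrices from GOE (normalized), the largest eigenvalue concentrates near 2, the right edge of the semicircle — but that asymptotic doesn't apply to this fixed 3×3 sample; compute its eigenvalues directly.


Since M is real symmetric, all three eigenvalues are real; they are the roots of det(λI − M) = λ³ − (tr M) λ² + s λ − det M, where s is the sum of the principal 2×2 minors.
tr M = -1 + 4 + (-2) = 1.
s = ((-1)·4 − 0²) + ((-1)·(-2) − (-1)²) + (4·(-2) − 0²) = -4 + 1 + (-8) = -11.
det M (expand along row 1) = (-1)·(-8) − 0·0 + (-1)·4 = 4.
Characteristic polynomial: λ³ − λ² − 11λ − 4 = 0.
Substitute λ = y + (tr M)/3 = y + 0.333333 to remove the quadratic term: y³ + p·y + q = 0 with p = s − (tr M)²/3 = -11.333333 and q = −2(tr M)³/27 + (tr M)·s/3 − det M = -7.740741.
Three real roots ⇒ use the trigonometric (Viète) form: r = 2√(−p/3) = 3.887301, φ = arccos(3q/(p·r)) = arccos(0.527106) = 1.015605 rad.
y_k = r·cos(φ/3 − 2πk/3) for k = 0, 1, 2 gives y = 3.666667, -0.715299, -2.951367.
λ_k = y_k + 0.333333 gives λ = 4.0000, -0.3820, -2.6180 (check: the sum is 1.0000 = tr M).

Hence λ_max = 4.0000 and λ_min = -2.6180.


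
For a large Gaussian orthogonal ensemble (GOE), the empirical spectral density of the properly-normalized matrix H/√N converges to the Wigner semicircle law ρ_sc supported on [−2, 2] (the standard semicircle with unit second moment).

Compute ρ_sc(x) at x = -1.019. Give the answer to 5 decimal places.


ρ_sc(x) = (1/(2π)) √(4 − x²). With x = -1.019:
  4 − x² = 4 − (-1.019)² = 4 − 1.038361 = 2.961639.
  √(4 − x²) = 1.720941.
  1/(2π) = 0.159155.
  ρ_sc(-1.019) = 0.159155 · 1.720941 = 0.273896.

Rounded to 5 decimal places: ρ_sc(-1.019) ≈ 0.27390.


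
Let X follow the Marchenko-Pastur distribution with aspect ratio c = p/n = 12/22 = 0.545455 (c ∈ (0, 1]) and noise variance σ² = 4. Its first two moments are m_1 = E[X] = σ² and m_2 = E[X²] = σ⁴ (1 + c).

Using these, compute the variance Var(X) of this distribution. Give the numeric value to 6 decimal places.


m_1 = E[X] = σ² = 4, so m_1² = 16.
m_2 = E[X²] = σ⁴ (1 + c) = 16 · (1 + 0.545455) = 16 · 1.545455 = 24.727273.
(Note m_2 − m_1² simplifies to c · σ⁴ = 0.545455 · 16.)

Var(X) = m_2 − m_1² = 24.727273 − 16 = 8.727273.


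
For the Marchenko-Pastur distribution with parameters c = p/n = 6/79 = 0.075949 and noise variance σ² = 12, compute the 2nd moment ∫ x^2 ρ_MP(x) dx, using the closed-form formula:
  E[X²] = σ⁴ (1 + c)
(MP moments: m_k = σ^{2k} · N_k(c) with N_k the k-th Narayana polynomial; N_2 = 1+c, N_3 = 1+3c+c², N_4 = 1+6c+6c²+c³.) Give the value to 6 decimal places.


E[X²] = σ⁴ (1 + c) (second MP moment). With σ² = 12 (so σ⁴ = 144) and c = 6/79 = 0.075949: E[X²] = 144 · (1 + 0.075949) = 144 · 1.075949.

So E[X^2] = 154.936709.


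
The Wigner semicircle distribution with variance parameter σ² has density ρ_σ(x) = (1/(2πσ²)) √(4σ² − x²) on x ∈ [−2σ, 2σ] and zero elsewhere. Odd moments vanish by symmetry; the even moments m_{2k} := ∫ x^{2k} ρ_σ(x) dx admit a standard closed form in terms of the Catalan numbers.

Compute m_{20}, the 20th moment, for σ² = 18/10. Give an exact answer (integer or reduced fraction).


By the scaled semicircle moment identity, m_{2k} = σ^{2k} · C_k with k = 10.
C_10 = (1/(k+1)) · C(2k, k) = (1/11) · C(20, 10) = (1/11) · 184756 = 16796.
σ^{2k} = (σ²)^k = (18/10)^10 = 3486784401/9765625.

Therefore m_{20} = σ^{20} · C_10 = (3486784401/9765625) · 16796 = 58564030799196/9765625.


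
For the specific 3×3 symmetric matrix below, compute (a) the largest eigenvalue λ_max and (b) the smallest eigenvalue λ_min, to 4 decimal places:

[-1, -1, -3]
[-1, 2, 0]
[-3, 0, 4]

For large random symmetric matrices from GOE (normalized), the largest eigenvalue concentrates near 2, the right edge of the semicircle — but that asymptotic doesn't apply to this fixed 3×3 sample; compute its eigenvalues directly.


Since M is real symmetric, all three eigenvalues are real; they are the roots of det(λI − M) = λ³ − (tr M) λ² + s λ − det M, where s is the sum of the principal 2×2 minors.
tr M = -1 + 2 + 4 = 5.
s = ((-1)·2 − (-1)²) + ((-1)·4 − (-3)²) + (2·4 − 0²) = -3 + (-13) + 8 = -8.
det M (expand along row 1) = (-1)·8 − (-1)·(-4) + (-3)·6 = -30.
Characteristic polynomial: λ³ − 5λ² − 8λ + 30 = 0.
Substitute λ = y + (tr M)/3 = y + 1.666667 to remove the quadratic term: y³ + p·y + q = 0 with p = s − (tr M)²/3 = -16.333333 and q = −2(tr M)³/27 + (tr M)·s/3 − det M = 7.407407.
Three real roots ⇒ use the trigonometric (Viète) form: r = 2√(−p/3) = 4.666667, φ = arccos(3q/(p·r)) = arccos(-0.291545) = 1.866638 rad.
y_k = r·cos(φ/3 − 2πk/3) for k = 0, 1, 2 gives y = 3.792090, 0.459453, -4.251543.
λ_k = y_k + 1.666667 gives λ = 5.4588, 2.1261, -2.5849 (check: the sum is 5.0000 = tr M).

Hence λ_max = 5.4588 and λ_min = -2.5849.


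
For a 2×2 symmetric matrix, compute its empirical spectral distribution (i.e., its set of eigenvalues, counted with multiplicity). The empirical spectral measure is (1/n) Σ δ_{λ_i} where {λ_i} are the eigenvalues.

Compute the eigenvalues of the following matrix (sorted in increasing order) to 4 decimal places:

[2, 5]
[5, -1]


Since M is real symmetric, both eigenvalues are real; they are the roots of det(λI − M) = λ² − (tr M) λ + det M.
tr M = 2 + (-1) = 1.
det M = 2·(-1) − 5² = -2 − 25 = -27.
Characteristic polynomial: λ² − λ − 27 = 0.
Discriminant Δ = (tr M)² − 4·det M = 1 − (-108) = 109; √Δ = 10.440307.
λ = (tr M ± √Δ)/2 = (1 ± 10.440307)/2, giving (tr M − √Δ)/2 = -4.7202 and (tr M + √Δ)/2 = 5.7202.

Eigenvalues sorted in increasing order: [-4.7202, 5.7202].


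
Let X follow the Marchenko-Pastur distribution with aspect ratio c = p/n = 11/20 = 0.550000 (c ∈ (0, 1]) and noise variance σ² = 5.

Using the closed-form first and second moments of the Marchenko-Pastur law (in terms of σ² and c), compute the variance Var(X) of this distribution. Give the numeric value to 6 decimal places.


Recall the MP moments m_1 = E[X] = σ² and m_2 = E[X²] = σ⁴ (1 + c).
m_1 = E[X] = σ² = 5, so m_1² = 25.
m_2 = E[X²] = σ⁴ (1 + c) = 25 · (1 + 0.550000) = 25 · 1.550000 = 38.750000.
(Note m_2 − m_1² simplifies to c · σ⁴ = 0.550000 · 25.)

Var(X) = m_2 − m_1² = 38.750000 − 25 = 13.750000.


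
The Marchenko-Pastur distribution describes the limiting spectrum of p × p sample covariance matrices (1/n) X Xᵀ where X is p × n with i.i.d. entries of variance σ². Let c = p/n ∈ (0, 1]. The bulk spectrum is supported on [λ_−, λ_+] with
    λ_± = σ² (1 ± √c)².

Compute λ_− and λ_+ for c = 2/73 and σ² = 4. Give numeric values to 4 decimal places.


c = 2/73 = 0.027397; √c = 0.165521.
λ_− = σ² (1 − √c)² = 4 · (1 − 0.165521)² = 4 · (0.834479)² = 2.785420.
λ_+ = σ² (1 + √c)² = 4 · (1 + 0.165521)² = 4 · (1.165521)² = 5.433758.

Rounded to 4 decimal places: λ_− ≈ 2.7854, λ_+ ≈ 5.4338.


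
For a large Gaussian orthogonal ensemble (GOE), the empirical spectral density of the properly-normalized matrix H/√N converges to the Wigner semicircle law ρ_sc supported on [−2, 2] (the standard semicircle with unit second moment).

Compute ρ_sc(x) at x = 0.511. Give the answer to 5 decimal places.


ρ_sc(x) = (1/(2π)) √(4 − x²). With x = 0.511:
  4 − x² = 4 − (0.511)² = 4 − 0.261121 = 3.738879.
  √(4 − x²) = 1.933618.
  1/(2π) = 0.159155.
  ρ_sc(0.511) = 0.159155 · 1.933618 = 0.307745.

Rounded to 5 decimal places: ρ_sc(0.511) ≈ 0.30774.


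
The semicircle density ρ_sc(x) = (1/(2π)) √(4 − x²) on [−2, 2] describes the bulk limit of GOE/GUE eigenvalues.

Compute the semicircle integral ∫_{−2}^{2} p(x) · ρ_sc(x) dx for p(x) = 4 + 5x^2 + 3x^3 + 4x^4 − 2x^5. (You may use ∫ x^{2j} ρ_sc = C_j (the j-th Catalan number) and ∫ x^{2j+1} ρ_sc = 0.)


Write p(x) = Σ a_i x^i, split into monomials and integrate each against ρ_sc separately.
Using ∫ x^{2j} ρ_sc = C_j = (1/(j+1)) C(2j, j) (Catalan numbers) and ∫ x^{2j+1} ρ_sc = 0 (odd monomials vanish by symmetry):
  i = 0 (even): a_0 · C_{0} = 4 · 1 = 4
  i = 2 (even): a_2 · C_{1} = 5 · 1 = 5
  i = 3 (odd): ∫ x^3 ρ_sc = 0 (vanishes)
  i = 4 (even): a_4 · C_{2} = 4 · 2 = 8
  i = 5 (odd): ∫ x^5 ρ_sc = 0 (vanishes)

Summing the contributions: ∫_{−2}^{2} p(x) ρ_sc(x) dx = 4 + 5 + 8 = 17.


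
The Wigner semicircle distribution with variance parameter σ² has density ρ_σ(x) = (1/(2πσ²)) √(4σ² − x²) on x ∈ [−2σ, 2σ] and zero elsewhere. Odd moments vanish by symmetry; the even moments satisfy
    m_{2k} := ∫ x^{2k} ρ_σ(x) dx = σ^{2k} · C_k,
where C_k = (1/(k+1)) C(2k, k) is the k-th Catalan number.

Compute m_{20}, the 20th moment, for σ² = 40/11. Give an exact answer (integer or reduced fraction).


By the scaled semicircle moment identity, m_{2k} = σ^{2k} · C_k with k = 10.
C_10 = (1/(k+1)) · C(2k, k) = (1/11) · C(20, 10) = (1/11) · 184756 = 16796.
σ^{2k} = (σ²)^k = (40/11)^10 = 10485760000000000/25937424601.

Therefore m_{20} = σ^{20} · C_10 = (10485760000000000/25937424601) · 16796 = 176118824960000000000/25937424601.


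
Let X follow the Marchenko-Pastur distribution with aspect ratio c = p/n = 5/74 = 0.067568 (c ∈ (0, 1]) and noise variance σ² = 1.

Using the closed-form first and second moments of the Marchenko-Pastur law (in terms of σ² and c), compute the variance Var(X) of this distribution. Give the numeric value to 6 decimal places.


Recall the MP moments m_1 = E[X] = σ² and m_2 = E[X²] = σ⁴ (1 + c).
m_1 = E[X] = σ² = 1, so m_1² = 1.
m_2 = E[X²] = σ⁴ (1 + c) = 1 · (1 + 0.067568) = 1 · 1.067568 = 1.067568.
(Note m_2 − m_1² simplifies to c · σ⁴ = 0.067568 · 1.)

Var(X) = m_2 − m_1² = 1.067568 − 1 = 0.067568.


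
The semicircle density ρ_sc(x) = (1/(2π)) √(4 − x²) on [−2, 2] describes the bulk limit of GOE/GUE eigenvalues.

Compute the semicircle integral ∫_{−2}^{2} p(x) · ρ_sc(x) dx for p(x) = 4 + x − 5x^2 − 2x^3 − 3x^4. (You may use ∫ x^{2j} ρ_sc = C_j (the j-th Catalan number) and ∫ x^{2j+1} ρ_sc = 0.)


Write p(x) = Σ a_i x^i, split into monomials and integrate each against ρ_sc separately.
Using ∫ x^{2j} ρ_sc = C_j = (1/(j+1)) C(2j, j) (Catalan numbers) and ∫ x^{2j+1} ρ_sc = 0 (odd monomials vanish by symmetry):
  i = 0 (even): a_0 · C_{0} = 4 · 1 = 4
  i = 1 (odd): ∫ x^1 ρ_sc = 0 (vanishes)
  i = 2 (even): a_2 · C_{1} = -5 · 1 = -5
  i = 3 (odd): ∫ x^3 ρ_sc = 0 (vanishes)
  i = 4 (even): a_4 · C_{2} = -3 · 2 = -6

Summing the contributions: ∫_{−2}^{2} p(x) ρ_sc(x) dx = 4 + (-5) + (-6) = -7.


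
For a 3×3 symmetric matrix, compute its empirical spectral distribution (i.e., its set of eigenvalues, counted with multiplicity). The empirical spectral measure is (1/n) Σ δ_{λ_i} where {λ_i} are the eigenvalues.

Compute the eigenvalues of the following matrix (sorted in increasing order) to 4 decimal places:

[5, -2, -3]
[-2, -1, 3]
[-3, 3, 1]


Since M is real symmetric, all three eigenvalues are real; they are the roots of det(λI − M) = λ³ − (tr M) λ² + s λ − det M, where s is the sum of the principal 2×2 minors.
tr M = 5 + (-1) + 1 = 5.
s = (5·(-1) − (-2)²) + (5·1 − (-3)²) + ((-1)·1 − 3²) = -9 + (-4) + (-10) = -23.
det M (expand along row 1) = 5·(-10) − (-2)·7 + (-3)·(-9) = -9.
Characteristic polynomial: λ³ − 5λ² − 23λ + 9 = 0.
Substitute λ = y + (tr M)/3 = y + 1.666667 to remove the quadratic term: y³ + p·y + q = 0 with p = s − (tr M)²/3 = -31.333333 and q = −2(tr M)³/27 + (tr M)·s/3 − det M = -38.592593.
Three real roots ⇒ use the trigonometric (Viète) form: r = 2√(−p/3) = 6.463573, φ = arccos(3q/(p·r)) = arccos(0.571671) = 0.962256 rad.
y_k = r·cos(φ/3 − 2πk/3) for k = 0, 1, 2 gives y = 6.133922, -1.302143, -4.831779.
λ_k = y_k + 1.666667 gives λ = 7.8006, 0.3645, -3.1651 (check: the sum is 5.0000 = tr M).

Eigenvalues sorted in increasing order: [-3.1651, 0.3645, 7.8006].


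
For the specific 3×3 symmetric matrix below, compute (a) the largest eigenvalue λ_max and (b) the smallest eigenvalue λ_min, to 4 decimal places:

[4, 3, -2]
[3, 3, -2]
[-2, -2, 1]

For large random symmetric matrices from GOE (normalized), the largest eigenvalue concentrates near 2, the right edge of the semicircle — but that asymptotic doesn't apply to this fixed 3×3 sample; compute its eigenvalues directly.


Since M is real symmetric, all three eigenvalues are real; they are the roots of det(λI − M) = λ³ − (tr M) λ² + s λ − det M, where s is the sum of the principal 2×2 minors.
tr M = 4 + 3 + 1 = 8.
s = (4·3 − 3²) + (4·1 − (-2)²) + (3·1 − (-2)²) = 3 + 0 + (-1) = 2.
det M (expand along row 1) = 4·(-1) − 3·(-1) + (-2)·0 = -1.
Characteristic polynomial: λ³ − 8λ² + 2λ + 1 = 0.
Substitute λ = y + (tr M)/3 = y + 2.666667 to remove the quadratic term: y³ + p·y + q = 0 with p = s − (tr M)²/3 = -19.333333 and q = −2(tr M)³/27 + (tr M)·s/3 − det M = -31.592593.
Three real roots ⇒ use the trigonometric (Viète) form: r = 2√(−p/3) = 5.077182, φ = arccos(3q/(p·r)) = arccos(0.965555) = 0.263228 rad.
y_k = r·cos(φ/3 − 2πk/3) for k = 0, 1, 2 gives y = 5.057651, -2.143518, -2.914132.
λ_k = y_k + 2.666667 gives λ = 7.7243, 0.5231, -0.2475 (check: the sum is 8.0000 = tr M).

Hence λ_max = 7.7243 and λ_min = -0.2475.


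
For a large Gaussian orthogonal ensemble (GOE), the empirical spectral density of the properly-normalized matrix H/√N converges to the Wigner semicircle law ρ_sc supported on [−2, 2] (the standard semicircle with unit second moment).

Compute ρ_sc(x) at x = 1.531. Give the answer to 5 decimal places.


ρ_sc(x) = (1/(2π)) √(4 − x²). With x = 1.531:
  4 − x² = 4 − (1.531)² = 4 − 2.343961 = 1.656039.
  √(4 − x²) = 1.286872.
  1/(2π) = 0.159155.
  ρ_sc(1.531) = 0.159155 · 1.286872 = 0.204812.

Rounded to 5 decimal places: ρ_sc(1.531) ≈ 0.20481.


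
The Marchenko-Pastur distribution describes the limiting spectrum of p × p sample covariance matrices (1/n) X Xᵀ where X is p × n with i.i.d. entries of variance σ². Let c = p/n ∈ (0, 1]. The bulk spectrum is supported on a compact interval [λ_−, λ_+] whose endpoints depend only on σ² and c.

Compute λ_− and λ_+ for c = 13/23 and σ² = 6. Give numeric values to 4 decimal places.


c = 13/23 = 0.565217; √c = 0.751809.
λ_− = σ² (1 − √c)² = 6 · (1 − 0.751809)² = 6 · (0.248191)² = 0.369591.
λ_+ = σ² (1 + √c)² = 6 · (1 + 0.751809)² = 6 · (1.751809)² = 18.413017.

Rounded to 4 decimal places: λ_− ≈ 0.3696, λ_+ ≈ 18.4130.


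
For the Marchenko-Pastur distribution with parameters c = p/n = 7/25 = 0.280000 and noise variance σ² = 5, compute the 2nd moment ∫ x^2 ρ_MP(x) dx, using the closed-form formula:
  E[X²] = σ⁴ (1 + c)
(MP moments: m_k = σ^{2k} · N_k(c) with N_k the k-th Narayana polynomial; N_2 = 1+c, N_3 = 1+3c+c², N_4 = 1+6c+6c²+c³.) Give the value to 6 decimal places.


E[X²] = σ⁴ (1 + c) (second MP moment). With σ² = 5 (so σ⁴ = 25) and c = 7/25 = 0.280000: E[X²] = 25 · (1 + 0.280000) = 25 · 1.280000.

So E[X^2] = 32.000000.


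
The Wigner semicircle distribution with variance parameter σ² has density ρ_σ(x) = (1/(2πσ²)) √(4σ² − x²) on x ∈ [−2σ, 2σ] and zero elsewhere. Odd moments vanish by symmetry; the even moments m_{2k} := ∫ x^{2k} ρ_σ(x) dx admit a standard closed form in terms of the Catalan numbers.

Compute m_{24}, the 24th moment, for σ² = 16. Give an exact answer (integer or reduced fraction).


By the scaled semicircle moment identity, m_{2k} = σ^{2k} · C_k with k = 12.
C_12 = (1/(k+1)) · C(2k, k) = (1/13) · C(24, 12) = (1/13) · 2704156 = 208012.
σ^{2k} = (σ²)^k = (16)^12 = 281474976710656.

Therefore m_{24} = σ^{24} · C_12 = 281474976710656 · 208012 = 58550172855536975872.


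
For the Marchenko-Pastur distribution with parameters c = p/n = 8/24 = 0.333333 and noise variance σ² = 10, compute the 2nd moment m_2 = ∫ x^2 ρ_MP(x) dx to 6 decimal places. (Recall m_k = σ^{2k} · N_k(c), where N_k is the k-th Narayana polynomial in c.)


E[X²] = σ⁴ (1 + c) (second MP moment). With σ² = 10 (so σ⁴ = 100) and c = 8/24 = 0.333333: E[X²] = 100 · (1 + 0.333333) = 100 · 1.333333.

So E[X^2] = 133.333333.


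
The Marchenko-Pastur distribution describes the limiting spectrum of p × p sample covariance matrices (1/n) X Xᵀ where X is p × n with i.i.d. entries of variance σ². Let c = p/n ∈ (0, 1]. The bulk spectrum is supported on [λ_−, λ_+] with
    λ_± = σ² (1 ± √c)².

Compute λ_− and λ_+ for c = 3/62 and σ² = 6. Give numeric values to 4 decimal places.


c = 3/62 = 0.048387; √c = 0.219971.
λ_− = σ² (1 − √c)² = 6 · (1 − 0.219971)² = 6 · (0.780029)² = 3.650675.
λ_+ = σ² (1 + √c)² = 6 · (1 + 0.219971)² = 6 · (1.219971)² = 8.929971.

Rounded to 4 decimal places: λ_− ≈ 3.6507, λ_+ ≈ 8.9300.


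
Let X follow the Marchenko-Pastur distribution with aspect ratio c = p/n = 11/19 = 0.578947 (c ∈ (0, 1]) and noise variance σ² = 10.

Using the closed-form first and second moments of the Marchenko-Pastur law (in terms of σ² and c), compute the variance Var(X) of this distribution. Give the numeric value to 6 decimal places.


Recall the MP moments m_1 = E[X] = σ² and m_2 = E[X²] = σ⁴ (1 + c).
m_1 = E[X] = σ² = 10, so m_1² = 100.
m_2 = E[X²] = σ⁴ (1 + c) = 100 · (1 + 0.578947) = 100 · 1.578947 = 157.894737.
(Note m_2 − m_1² simplifies to c · σ⁴ = 0.578947 · 100.)

Var(X) = m_2 − m_1² = 157.894737 − 100 = 57.894737.


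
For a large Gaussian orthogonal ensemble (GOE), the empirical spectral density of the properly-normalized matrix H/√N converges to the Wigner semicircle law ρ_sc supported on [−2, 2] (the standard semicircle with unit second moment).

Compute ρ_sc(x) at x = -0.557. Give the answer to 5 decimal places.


ρ_sc(x) = (1/(2π)) √(4 − x²). With x = -0.557:
  4 − x² = 4 − (-0.557)² = 4 − 0.310249 = 3.689751.
  √(4 − x²) = 1.920872.
  1/(2π) = 0.159155.
  ρ_sc(-0.557) = 0.159155 · 1.920872 = 0.305716.

Rounded to 5 decimal places: ρ_sc(-0.557) ≈ 0.30572.


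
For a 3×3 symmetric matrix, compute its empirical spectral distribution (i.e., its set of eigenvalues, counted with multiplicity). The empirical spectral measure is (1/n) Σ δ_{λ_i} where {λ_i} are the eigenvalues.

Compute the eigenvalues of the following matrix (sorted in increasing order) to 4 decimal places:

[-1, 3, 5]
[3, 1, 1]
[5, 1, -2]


Since M is real symmetric, all three eigenvalues are real; they are the roots of det(λI − M) = λ³ − (tr M) λ² + s λ − det M, where s is the sum of the principal 2×2 minors.
tr M = -1 + 1 + (-2) = -2.
s = ((-1)·1 − 3²) + ((-1)·(-2) − 5²) + (1·(-2) − 1²) = -10 + (-23) + (-3) = -36.
det M (expand along row 1) = (-1)·(-3) − 3·(-11) + 5·(-2) = 26.
Characteristic polynomial: λ³ + 2λ² − 36λ − 26 = 0.
Substitute λ = y + (tr M)/3 = y − 0.666667 to remove the quadratic term: y³ + p·y + q = 0 with p = s − (tr M)²/3 = -37.333333 and q = −2(tr M)³/27 + (tr M)·s/3 − det M = -1.407407.
Three real roots ⇒ use the trigonometric (Viète) form: r = 2√(−p/3) = 7.055337, φ = arccos(3q/(p·r)) = arccos(0.016030) = 1.554766 rad.
y_k = r·cos(φ/3 − 2πk/3) for k = 0, 1, 2 gives y = 6.128864, -0.037700, -6.091164.
λ_k = y_k − 0.666667 gives λ = 5.4622, -0.7044, -6.7578 (check: the sum is -2.0000 = tr M).

Eigenvalues sorted in increasing order: [-6.7578, -0.7044, 5.4622].


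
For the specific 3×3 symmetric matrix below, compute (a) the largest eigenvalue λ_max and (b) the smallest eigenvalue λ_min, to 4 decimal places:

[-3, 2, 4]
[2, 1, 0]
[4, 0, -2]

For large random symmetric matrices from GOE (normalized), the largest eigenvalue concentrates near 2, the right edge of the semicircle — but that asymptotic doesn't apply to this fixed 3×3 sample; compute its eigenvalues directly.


Since M is real symmetric, all three eigenvalues are real; they are the roots of det(λI − M) = λ³ − (tr M) λ² + s λ − det M, where s is the sum of the principal 2×2 minors.
tr M = -3 + 1 + (-2) = -4.
s = ((-3)·1 − 2²) + ((-3)·(-2) − 4²) + (1·(-2) − 0²) = -7 + (-10) + (-2) = -19.
det M (expand along row 1) = (-3)·(-2) − 2·(-4) + 4·(-4) = -2.
Characteristic polynomial: λ³ + 4λ² − 19λ + 2 = 0.
Substitute λ = y + (tr M)/3 = y − 1.333333 to remove the quadratic term: y³ + p·y + q = 0 with p = s − (tr M)²/3 = -24.333333 and q = −2(tr M)³/27 + (tr M)·s/3 − det M = 32.074074.
Three real roots ⇒ use the trigonometric (Viète) form: r = 2√(−p/3) = 5.696002, φ = arccos(3q/(p·r)) = arccos(-0.694230) = 2.338146 rad.
y_k = r·cos(φ/3 − 2πk/3) for k = 0, 1, 2 gives y = 4.051840, 1.441108, -5.492947.
λ_k = y_k − 1.333333 gives λ = 2.7185, 0.1078, -6.8263 (check: the sum is -4.0000 = tr M).

Hence λ_max = 2.7185 and λ_min = -6.8263.


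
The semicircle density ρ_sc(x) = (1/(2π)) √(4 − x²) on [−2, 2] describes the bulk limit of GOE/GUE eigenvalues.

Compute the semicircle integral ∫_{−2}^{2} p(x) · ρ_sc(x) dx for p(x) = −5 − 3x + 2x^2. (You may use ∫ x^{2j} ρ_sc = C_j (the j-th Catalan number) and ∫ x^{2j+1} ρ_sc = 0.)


Write p(x) = Σ a_i x^i, split into monomials and integrate each against ρ_sc separately.
Using ∫ x^{2j} ρ_sc = C_j = (1/(j+1)) C(2j, j) (Catalan numbers) and ∫ x^{2j+1} ρ_sc = 0 (odd monomials vanish by symmetry):
  i = 0 (even): a_0 · C_{0} = -5 · 1 = -5
  i = 1 (odd): ∫ x^1 ρ_sc = 0 (vanishes)
  i = 2 (even): a_2 · C_{1} = 2 · 1 = 2

Summing the contributions: ∫_{−2}^{2} p(x) ρ_sc(x) dx = (-5) + 2 = -3.


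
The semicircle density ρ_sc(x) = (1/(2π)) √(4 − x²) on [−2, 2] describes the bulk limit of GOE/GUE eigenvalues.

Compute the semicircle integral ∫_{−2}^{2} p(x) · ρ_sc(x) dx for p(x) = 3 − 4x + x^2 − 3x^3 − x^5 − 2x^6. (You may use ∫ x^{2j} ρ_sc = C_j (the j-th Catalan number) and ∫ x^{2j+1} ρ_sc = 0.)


Write p(x) = Σ a_i x^i, split into monomials and integrate each against ρ_sc separately.
Using ∫ x^{2j} ρ_sc = C_j = (1/(j+1)) C(2j, j) (Catalan numbers) and ∫ x^{2j+1} ρ_sc = 0 (odd monomials vanish by symmetry):
  i = 0 (even): a_0 · C_{0} = 3 · 1 = 3
  i = 1 (odd): ∫ x^1 ρ_sc = 0 (vanishes)
  i = 2 (even): a_2 · C_{1} = 1 · 1 = 1
  i = 3 (odd): ∫ x^3 ρ_sc = 0 (vanishes)
  i = 5 (odd): ∫ x^5 ρ_sc = 0 (vanishes)
  i = 6 (even): a_6 · C_{3} = -2 · 5 = -10

Summing the contributions: ∫_{−2}^{2} p(x) ρ_sc(x) dx = 3 + 1 + (-10) = -6.


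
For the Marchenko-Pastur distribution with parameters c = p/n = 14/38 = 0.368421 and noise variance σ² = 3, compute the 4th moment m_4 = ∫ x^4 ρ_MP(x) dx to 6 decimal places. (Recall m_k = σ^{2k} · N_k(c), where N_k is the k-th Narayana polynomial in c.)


E[X⁴] = σ⁸ (1 + 6c + 6c² + c³) (fourth MP moment). With σ² = 3 (so σ⁸ = 81) and c = 14/38 = 0.368421: E[X⁴] = 81 · (1 + 6·0.368421 + 6·(0.368421)² + (0.368421)³) = 81 · 4.074938.

So E[X^4] = 330.069981.


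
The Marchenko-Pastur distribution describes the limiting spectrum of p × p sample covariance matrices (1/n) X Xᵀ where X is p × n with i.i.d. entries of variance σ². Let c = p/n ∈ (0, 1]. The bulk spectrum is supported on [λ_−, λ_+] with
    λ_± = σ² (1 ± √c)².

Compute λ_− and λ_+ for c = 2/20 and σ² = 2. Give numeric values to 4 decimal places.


c = 2/20 = 0.100000; √c = 0.316228.
λ_− = σ² (1 − √c)² = 2 · (1 − 0.316228)² = 2 · (0.683772)² = 0.935089.
λ_+ = σ² (1 + √c)² = 2 · (1 + 0.316228)² = 2 · (1.316228)² = 3.464911.

Rounded to 4 decimal places: λ_− ≈ 0.9351, λ_+ ≈ 3.4649.


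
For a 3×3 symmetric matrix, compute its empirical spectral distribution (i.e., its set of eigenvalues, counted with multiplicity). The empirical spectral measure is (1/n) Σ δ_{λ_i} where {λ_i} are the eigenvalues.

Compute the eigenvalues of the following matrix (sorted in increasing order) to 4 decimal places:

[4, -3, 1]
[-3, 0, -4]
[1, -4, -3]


Since M is real symmetric, all three eigenvalues are real; they are the roots of det(λI − M) = λ³ − (tr M) λ² + s λ − det M, where s is the sum of the principal 2×2 minors.
tr M = 4 + 0 + (-3) = 1.
s = (4·0 − (-3)²) + (4·(-3) − 1²) + (0·(-3) − (-4)²) = -9 + (-13) + (-16) = -38.
det M (expand along row 1) = 4·(-16) − (-3)·13 + 1·12 = -13.
Characteristic polynomial: λ³ − λ² − 38λ + 13 = 0.
Substitute λ = y + (tr M)/3 = y + 0.333333 to remove the quadratic term: y³ + p·y + q = 0 with p = s − (tr M)²/3 = -38.333333 and q = −2(tr M)³/27 + (tr M)·s/3 − det M = 0.259259.
Three real roots ⇒ use the trigonometric (Viète) form: r = 2√(−p/3) = 7.149204, φ = arccos(3q/(p·r)) = arccos(-0.002838) = 1.573634 rad.
y_k = r·cos(φ/3 − 2πk/3) for k = 0, 1, 2 gives y = 6.188007, 0.006763, -6.194771.
λ_k = y_k + 0.333333 gives λ = 6.5213, 0.3401, -5.8614 (check: the sum is 1.0000 = tr M).

Eigenvalues sorted in increasing order: [-5.8614, 0.3401, 6.5213].


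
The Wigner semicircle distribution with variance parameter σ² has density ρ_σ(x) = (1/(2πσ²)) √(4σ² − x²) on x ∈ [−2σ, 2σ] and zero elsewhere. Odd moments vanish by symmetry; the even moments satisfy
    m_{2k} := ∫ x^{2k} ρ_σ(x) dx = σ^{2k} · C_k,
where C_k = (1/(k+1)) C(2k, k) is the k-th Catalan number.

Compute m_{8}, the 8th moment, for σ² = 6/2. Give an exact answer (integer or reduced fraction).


By the scaled semicircle moment identity, m_{2k} = σ^{2k} · C_k with k = 4.
C_4 = (1/(k+1)) · C(2k, k) = (1/5) · C(8, 4) = (1/5) · 70 = 14.
σ^{2k} = (σ²)^k = (6/2)^4 = 81.

Therefore m_{8} = σ^{8} · C_4 = 81 · 14 = 1134.


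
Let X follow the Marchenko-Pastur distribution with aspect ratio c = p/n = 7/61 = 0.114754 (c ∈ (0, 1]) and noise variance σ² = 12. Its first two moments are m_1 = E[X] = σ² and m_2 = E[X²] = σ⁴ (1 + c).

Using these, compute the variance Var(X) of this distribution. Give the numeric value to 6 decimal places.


m_1 = E[X] = σ² = 12, so m_1² = 144.
m_2 = E[X²] = σ⁴ (1 + c) = 144 · (1 + 0.114754) = 144 · 1.114754 = 160.524590.
(Note m_2 − m_1² simplifies to c · σ⁴ = 0.114754 · 144.)

Var(X) = m_2 − m_1² = 160.524590 − 144 = 16.524590.


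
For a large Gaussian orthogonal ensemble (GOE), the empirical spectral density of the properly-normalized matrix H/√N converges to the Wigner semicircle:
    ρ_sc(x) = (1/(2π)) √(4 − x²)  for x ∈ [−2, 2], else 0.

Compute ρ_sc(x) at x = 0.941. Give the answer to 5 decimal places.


ρ_sc(x) = (1/(2π)) √(4 − x²). With x = 0.941:
  4 − x² = 4 − (0.941)² = 4 − 0.885481 = 3.114519.
  √(4 − x²) = 1.764800.
  1/(2π) = 0.159155.
  ρ_sc(0.941) = 0.159155 · 1.764800 = 0.280877.

Rounded to 5 decimal places: ρ_sc(0.941) ≈ 0.28088.


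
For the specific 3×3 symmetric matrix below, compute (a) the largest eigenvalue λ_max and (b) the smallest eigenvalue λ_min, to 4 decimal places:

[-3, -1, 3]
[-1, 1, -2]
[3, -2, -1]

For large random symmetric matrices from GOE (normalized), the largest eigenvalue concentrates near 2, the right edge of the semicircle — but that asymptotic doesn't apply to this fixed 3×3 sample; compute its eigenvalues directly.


Since M is real symmetric, all three eigenvalues are real; they are the roots of det(λI − M) = λ³ − (tr M) λ² + s λ − det M, where s is the sum of the principal 2×2 minors.
tr M = -3 + 1 + (-1) = -3.
s = ((-3)·1 − (-1)²) + ((-3)·(-1) − 3²) + (1·(-1) − (-2)²) = -4 + (-6) + (-5) = -15.
det M (expand along row 1) = (-3)·(-5) − (-1)·7 + 3·(-1) = 19.
Characteristic polynomial: λ³ + 3λ² − 15λ − 19 = 0.
Substitute λ = y + (tr M)/3 = y − 1.000000 to remove the quadratic term: y³ + p·y + q = 0 with p = s − (tr M)²/3 = -18.000000 and q = −2(tr M)³/27 + (tr M)·s/3 − det M = -2.000000.
Three real roots ⇒ use the trigonometric (Viète) form: r = 2√(−p/3) = 4.898979, φ = arccos(3q/(p·r)) = arccos(0.068041) = 1.502702 rad.
y_k = r·cos(φ/3 − 2πk/3) for k = 0, 1, 2 gives y = 4.297142, -0.111187, -4.185954.
λ_k = y_k − 1.000000 gives λ = 3.2971, -1.1112, -5.1860 (check: the sum is -3.0000 = tr M).

Hence λ_max = 3.2971 and λ_min = -5.1860.


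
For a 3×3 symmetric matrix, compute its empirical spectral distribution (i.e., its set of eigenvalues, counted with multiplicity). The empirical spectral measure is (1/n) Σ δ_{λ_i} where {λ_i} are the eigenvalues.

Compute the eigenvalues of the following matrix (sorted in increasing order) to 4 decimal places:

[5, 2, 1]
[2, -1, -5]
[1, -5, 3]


Since M is real symmetric, all three eigenvalues are real; they are the roots of det(λI − M) = λ³ − (tr M) λ² + s λ − det M, where s is the sum of the principal 2×2 minors.
tr M = 5 + (-1) + 3 = 7.
s = (5·(-1) − 2²) + (5·3 − 1²) + ((-1)·3 − (-5)²) = -9 + 14 + (-28) = -23.
det M (expand along row 1) = 5·(-28) − 2·11 + 1·(-9) = -171.
Characteristic polynomial: λ³ − 7λ² − 23λ + 171 = 0.
Substitute λ = y + (tr M)/3 = y + 2.333333 to remove the quadratic term: y³ + p·y + q = 0 with p = s − (tr M)²/3 = -39.333333 and q = −2(tr M)³/27 + (tr M)·s/3 − det M = 91.925926.
Three real roots ⇒ use the trigonometric (Viète) form: r = 2√(−p/3) = 7.241854, φ = arccos(3q/(p·r)) = arccos(-0.968164) = 2.888584 rad.
y_k = r·cos(φ/3 − 2πk/3) for k = 0, 1, 2 gives y = 4.136356, 3.079758, -7.216115.
λ_k = y_k + 2.333333 gives λ = 6.4697, 5.4131, -4.8828 (check: the sum is 7.0000 = tr M).

Eigenvalues sorted in increasing order: [-4.8828, 5.4131, 6.4697].


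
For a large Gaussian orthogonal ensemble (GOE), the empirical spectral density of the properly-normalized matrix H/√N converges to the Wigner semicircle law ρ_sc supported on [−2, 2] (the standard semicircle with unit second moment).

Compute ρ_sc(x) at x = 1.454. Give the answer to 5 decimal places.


ρ_sc(x) = (1/(2π)) √(4 − x²). With x = 1.454:
  4 − x² = 4 − (1.454)² = 4 − 2.114116 = 1.885884.
  √(4 − x²) = 1.373275.
  1/(2π) = 0.159155.
  ρ_sc(1.454) = 0.159155 · 1.373275 = 0.218563.

Rounded to 5 decimal places: ρ_sc(1.454) ≈ 0.21856.
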